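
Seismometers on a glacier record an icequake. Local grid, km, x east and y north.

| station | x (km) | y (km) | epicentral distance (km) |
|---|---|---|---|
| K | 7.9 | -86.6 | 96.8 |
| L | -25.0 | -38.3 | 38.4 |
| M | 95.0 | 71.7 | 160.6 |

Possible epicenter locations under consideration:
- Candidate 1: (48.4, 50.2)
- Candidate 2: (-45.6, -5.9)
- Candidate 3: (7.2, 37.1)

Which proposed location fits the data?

For each candidate, compare |candidate − station| to the reported distance:
Candidate 1: residuals K 45.9, L 76.6, M 109.3 → max 109.3 km
Candidate 2: residuals K 0.0, L 0.0, M 0.0 → max 0.0 km
Candidate 3: residuals K 26.9, L 43.6, M 66.2 → max 66.2 km
Only Candidate 2 has all residuals ≈ 0.

Candidate 2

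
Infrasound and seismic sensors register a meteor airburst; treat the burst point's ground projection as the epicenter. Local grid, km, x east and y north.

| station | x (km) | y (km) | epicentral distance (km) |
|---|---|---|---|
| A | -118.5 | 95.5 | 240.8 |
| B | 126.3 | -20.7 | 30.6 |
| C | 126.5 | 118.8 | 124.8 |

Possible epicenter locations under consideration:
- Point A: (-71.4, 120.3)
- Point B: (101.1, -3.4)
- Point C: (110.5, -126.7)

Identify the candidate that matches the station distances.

Point B

For each candidate, compare |candidate − station| to the reported distance:
Point A: residuals A 187.6, B 212.2, C 73.1 → max 212.2 km
Point B: residuals A 0.0, B 0.0, C 0.0 → max 0.0 km
Point C: residuals A 78.3, B 76.6, C 121.2 → max 121.2 km
Only Point B has all residuals ≈ 0.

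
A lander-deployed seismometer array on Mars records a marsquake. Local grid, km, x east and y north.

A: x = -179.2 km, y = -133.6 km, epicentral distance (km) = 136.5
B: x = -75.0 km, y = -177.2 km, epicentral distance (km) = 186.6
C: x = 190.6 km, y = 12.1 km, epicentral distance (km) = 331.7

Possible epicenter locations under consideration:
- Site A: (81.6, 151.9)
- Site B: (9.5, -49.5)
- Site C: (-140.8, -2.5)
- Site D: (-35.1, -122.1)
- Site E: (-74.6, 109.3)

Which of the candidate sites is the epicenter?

For each candidate, compare |candidate − station| to the reported distance:
Site A: residuals A 250.2, B 177.9, C 154.4 → max 250.2 km
Site B: residuals A 70.1, B 33.5, C 140.4 → max 140.4 km
Site C: residuals A 0.1, B 0.1, C 0.0 → max 0.1 km
Site D: residuals A 8.1, B 118.6, C 69.1 → max 118.6 km
Site E: residuals A 128.0, B 99.9, C 49.2 → max 128.0 km
Only Site C has all residuals ≈ 0.

Site C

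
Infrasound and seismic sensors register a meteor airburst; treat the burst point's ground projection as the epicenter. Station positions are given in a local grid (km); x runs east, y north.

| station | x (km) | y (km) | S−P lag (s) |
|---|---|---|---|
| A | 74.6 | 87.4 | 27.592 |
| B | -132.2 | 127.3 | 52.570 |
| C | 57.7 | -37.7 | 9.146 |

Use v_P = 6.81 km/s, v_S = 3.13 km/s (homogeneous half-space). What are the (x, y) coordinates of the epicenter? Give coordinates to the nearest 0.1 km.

99.3 km east, -70.5 km north

Distance from S−P lag: d = Δt · v_P v_S / (v_P − v_S) = Δt · (6.81·3.13)/(6.81−3.13) ≈ 5.7922·Δt.
So d_A = 159.82, d_B = 304.50, d_C = 52.98 km.
Circle about each station: (x − 74.6)² + (y − 87.4)² = 159.82²; (x + 132.2)² + (y − 127.3)² = 304.50²; (x − 57.7)² + (y + 37.7)² = 52.98².
Subtracting the A equation from the B and C equations removes the quadratic terms:
-413.6 x + 79.8 y = -46699.61
-33.8 x − 250.2 y = 14282.21
Solving the 2×2 system: x ≈ 99.3, y ≈ -70.5 km.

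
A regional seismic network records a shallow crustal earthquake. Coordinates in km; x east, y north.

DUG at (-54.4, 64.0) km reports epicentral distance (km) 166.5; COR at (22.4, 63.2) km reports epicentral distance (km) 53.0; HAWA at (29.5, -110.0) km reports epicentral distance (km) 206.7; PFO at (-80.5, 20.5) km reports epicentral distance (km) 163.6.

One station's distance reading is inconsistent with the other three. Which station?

DUG

Solve using three stations at a time. Using COR, HAWA, PFO (subtract circle equations pairwise → linear system) gives (x, y) ≈ (65.9, 93.5).
Distances from that point to each station vs reported:
  DUG: calculated 123.9 vs reported 166.5 → residual 42.6 km
  COR: calculated 53.0 vs reported 53.0 → residual 0.0 km
  HAWA: calculated 206.7 vs reported 206.7 → residual 0.0 km
  PFO: calculated 163.6 vs reported 163.6 → residual 0.0 km
COR, HAWA, PFO are mutually consistent (residuals ≈ 0); DUG is off by 42.6 km.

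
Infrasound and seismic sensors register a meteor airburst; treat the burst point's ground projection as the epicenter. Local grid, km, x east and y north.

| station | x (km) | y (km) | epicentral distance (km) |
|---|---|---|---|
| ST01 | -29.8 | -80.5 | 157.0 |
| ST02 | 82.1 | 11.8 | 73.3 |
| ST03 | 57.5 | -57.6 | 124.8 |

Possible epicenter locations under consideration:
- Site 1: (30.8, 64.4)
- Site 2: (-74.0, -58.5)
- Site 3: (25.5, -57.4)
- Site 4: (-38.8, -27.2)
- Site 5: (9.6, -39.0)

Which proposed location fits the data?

For each candidate, compare |candidate − station| to the reported distance:
Site 1: residuals ST01 0.1, ST02 0.2, ST03 0.1 → max 0.2 km
Site 2: residuals ST01 107.6, ST02 97.9, ST03 6.7 → max 107.6 km
Site 3: residuals ST01 97.1, ST02 16.1, ST03 92.8 → max 97.1 km
Site 4: residuals ST01 102.9, ST02 53.7, ST03 23.8 → max 102.9 km
Site 5: residuals ST01 99.8, ST02 15.2, ST03 73.4 → max 99.8 km
Only Site 1 has all residuals ≈ 0.

Site 1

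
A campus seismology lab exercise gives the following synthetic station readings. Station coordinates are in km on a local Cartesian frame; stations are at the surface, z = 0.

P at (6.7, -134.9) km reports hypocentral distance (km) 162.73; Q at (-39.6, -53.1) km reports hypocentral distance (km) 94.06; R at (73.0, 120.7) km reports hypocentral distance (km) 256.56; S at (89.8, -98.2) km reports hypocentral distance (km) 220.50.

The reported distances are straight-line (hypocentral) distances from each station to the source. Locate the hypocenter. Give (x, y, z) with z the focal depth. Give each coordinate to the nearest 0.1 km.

Each station gives a sphere (x−x_i)² + (y−y_i)² + z² = d_i² (stations at z=0).
Subtracting the P sphere from Q and R: z² cancels, leaving linear equations in x and y:
-92.6 x + 163.6 y = 3778.64
132.6 x + 511.2 y = -37687.39
Solving: x ≈ -117.300, y ≈ -43.297 km (keep extra digits for the depth step; rounded: -117.3, -43.3).
Then from the P sphere: z² = 162.73² − (x − 6.7)² − (y + 134.9)² with x = -117.300, y = -43.297, so z ≈ 52.096 ≈ 52.1 km.

(-117.3, -43.3, 52.1)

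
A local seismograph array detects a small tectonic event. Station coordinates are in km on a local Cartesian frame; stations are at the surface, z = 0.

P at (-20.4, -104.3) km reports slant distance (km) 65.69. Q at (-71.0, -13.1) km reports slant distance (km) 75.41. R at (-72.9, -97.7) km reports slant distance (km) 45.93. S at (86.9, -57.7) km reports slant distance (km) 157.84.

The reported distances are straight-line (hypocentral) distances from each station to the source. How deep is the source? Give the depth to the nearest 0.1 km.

Each station gives a sphere (x−x_i)² + (y−y_i)² + z² = d_i² (stations at z=0).
Subtracting the P sphere from Q and R: z² cancels, leaving linear equations in x and y:
-101.2 x + 182.4 y = -7453.53
-105.0 x + 13.2 y = 5770.66
Solving: x ≈ -64.602, y ≈ -76.706 km (keep extra digits for the depth step; rounded: -64.6, -76.7).
Then from the P sphere: z² = 65.69² − (x + 20.4)² − (y + 104.3)² with x = -64.602, y = -76.706, so z ≈ 39.999 ≈ 40.0 km.

z ≈ 40.0 km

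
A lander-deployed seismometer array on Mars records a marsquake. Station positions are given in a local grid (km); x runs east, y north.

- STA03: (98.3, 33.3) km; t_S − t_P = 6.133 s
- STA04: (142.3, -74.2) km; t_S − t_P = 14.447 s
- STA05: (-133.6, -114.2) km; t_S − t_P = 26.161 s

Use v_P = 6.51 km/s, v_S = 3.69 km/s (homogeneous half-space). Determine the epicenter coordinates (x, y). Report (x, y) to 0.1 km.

Distance from S−P lag: d = Δt · v_P v_S / (v_P − v_S) = Δt · (6.51·3.69)/(6.51−3.69) ≈ 8.5184·Δt.
So d_STA03 = 52.24, d_STA04 = 123.07, d_STA05 = 222.85 km.
Circle about each station: (x − 98.3)² + (y − 33.3)² = 52.24²; (x − 142.3)² + (y + 74.2)² = 123.07²; (x + 133.6)² + (y + 114.2)² = 222.85².
Subtracting the STA03 equation from the STA04 and STA05 equations removes the quadratic terms:
88.0 x − 215.0 y = 2565.94
-463.8 x − 295.0 y = -26814.28
Solving the 2×2 system: x ≈ 51.9, y ≈ 9.3 km.

51.9 km east, 9.3 km north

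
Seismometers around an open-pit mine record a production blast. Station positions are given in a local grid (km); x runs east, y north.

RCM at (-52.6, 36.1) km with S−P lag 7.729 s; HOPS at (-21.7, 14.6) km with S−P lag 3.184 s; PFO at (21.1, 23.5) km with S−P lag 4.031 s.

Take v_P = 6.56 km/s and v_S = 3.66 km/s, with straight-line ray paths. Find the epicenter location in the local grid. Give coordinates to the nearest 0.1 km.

Distance from S−P lag: d = Δt · v_P v_S / (v_P − v_S) = Δt · (6.56·3.66)/(6.56−3.66) ≈ 8.2792·Δt.
So d_RCM = 63.99, d_HOPS = 26.36, d_PFO = 33.37 km.
Circle about each station: (x + 52.6)² + (y − 36.1)² = 63.99²; (x + 21.7)² + (y − 14.6)² = 26.36²; (x − 21.1)² + (y − 23.5)² = 33.37².
Subtracting pairs of circle equations eliminates x²+y² and gives linear equations (the radical axes):
61.8 x − 43.0 y = 13.95
147.4 x − 25.2 y = -91.35
Solving the 2×2 system: x ≈ -0.9, y ≈ -1.6 km.

(-0.9, -1.6)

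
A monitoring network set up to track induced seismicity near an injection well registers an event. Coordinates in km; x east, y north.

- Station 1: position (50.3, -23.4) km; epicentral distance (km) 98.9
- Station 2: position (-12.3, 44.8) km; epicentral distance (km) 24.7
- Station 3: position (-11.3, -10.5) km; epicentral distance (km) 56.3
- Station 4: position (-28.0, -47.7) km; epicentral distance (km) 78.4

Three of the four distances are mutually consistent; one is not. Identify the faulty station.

Station 3

Solve using three stations at a time. Using Station 1, Station 2, Station 4 (subtract circle equations pairwise → linear system) gives (x, y) ≈ (-32.6, 30.6).
Distances from that point to each station vs reported:
  Station 1: calculated 98.9 vs reported 98.9 → residual 0.0 km
  Station 2: calculated 24.8 vs reported 24.7 → residual 0.1 km
  Station 3: calculated 46.3 vs reported 56.3 → residual 10.0 km
  Station 4: calculated 78.4 vs reported 78.4 → residual 0.0 km
Station 1, Station 2, Station 4 are mutually consistent (residuals ≈ 0); Station 3 is off by 10.0 km.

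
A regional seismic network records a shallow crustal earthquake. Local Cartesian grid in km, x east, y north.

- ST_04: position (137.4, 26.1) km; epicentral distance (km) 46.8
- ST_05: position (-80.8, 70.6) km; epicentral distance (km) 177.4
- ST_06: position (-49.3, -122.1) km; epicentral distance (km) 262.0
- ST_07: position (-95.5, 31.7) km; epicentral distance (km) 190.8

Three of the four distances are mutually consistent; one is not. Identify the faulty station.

Solve using three stations at a time. Using ST_04, ST_05, ST_07 (subtract circle equations pairwise → linear system) gives (x, y) ≈ (94.8, 45.4).
Distances from that point to each station vs reported:
  ST_04: calculated 46.8 vs reported 46.8 → residual 0.0 km
  ST_05: calculated 177.4 vs reported 177.4 → residual 0.0 km
  ST_06: calculated 221.0 vs reported 262.0 → residual 41.0 km
  ST_07: calculated 190.8 vs reported 190.8 → residual 0.0 km
ST_04, ST_05, ST_07 are mutually consistent (residuals ≈ 0); ST_06 is off by 41.0 km.

ST_06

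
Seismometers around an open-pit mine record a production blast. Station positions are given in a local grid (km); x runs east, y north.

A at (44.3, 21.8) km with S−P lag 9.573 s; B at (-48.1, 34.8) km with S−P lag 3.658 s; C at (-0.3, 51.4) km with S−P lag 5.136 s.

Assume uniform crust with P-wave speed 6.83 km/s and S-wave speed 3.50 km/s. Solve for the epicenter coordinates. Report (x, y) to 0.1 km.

Distance from S−P lag: d = Δt · v_P v_S / (v_P − v_S) = Δt · (6.83·3.50)/(6.83−3.50) ≈ 7.1787·Δt.
So d_A = 68.72, d_B = 26.26, d_C = 36.87 km.
Circle about each station: (x − 44.3)² + (y − 21.8)² = 68.72²; (x + 48.1)² + (y − 34.8)² = 26.26²; (x + 0.3)² + (y − 51.4)² = 36.87².
Subtracting the A equation from the B and C equations removes the quadratic terms:
-184.8 x + 26.0 y = 5119.77
-89.2 x + 59.2 y = 3567.36
Solving the 2×2 system: x ≈ -24.4, y ≈ 23.5 km.

-24.4 km east, 23.5 km north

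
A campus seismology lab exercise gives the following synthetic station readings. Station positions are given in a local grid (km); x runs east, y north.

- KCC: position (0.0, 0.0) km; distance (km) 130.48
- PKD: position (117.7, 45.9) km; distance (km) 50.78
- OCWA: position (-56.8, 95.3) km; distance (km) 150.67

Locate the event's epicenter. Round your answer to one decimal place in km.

93.8 km east, 90.7 km north

Circle about each station: x² + y² = 130.48²; (x − 117.7)² + (y − 45.9)² = 50.78²; (x + 56.8)² + (y − 95.3)² = 150.67².
Subtracting the KCC equation from the PKD and OCWA equations removes the quadratic terms:
235.4 x + 91.8 y = 30406.52
-113.6 x + 190.6 y = 6631.91
Solving the 2×2 system: x ≈ 93.8, y ≈ 90.7 km.
Check against KCC (with the unrounded x, y): √(x²+y²) = 130.48 ≈ 130.48 km. ✓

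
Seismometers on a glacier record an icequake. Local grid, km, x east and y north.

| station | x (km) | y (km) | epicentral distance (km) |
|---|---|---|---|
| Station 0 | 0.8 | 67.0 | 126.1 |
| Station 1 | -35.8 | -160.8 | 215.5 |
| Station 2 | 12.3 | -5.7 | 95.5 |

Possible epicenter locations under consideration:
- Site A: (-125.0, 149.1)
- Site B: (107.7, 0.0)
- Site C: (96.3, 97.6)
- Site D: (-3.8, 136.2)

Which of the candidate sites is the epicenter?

For each candidate, compare |candidate − station| to the reported distance:
Site A: residuals Station 0 24.1, Station 1 107.0, Station 2 111.4 → max 111.4 km
Site B: residuals Station 0 0.1, Station 1 0.0, Station 2 0.1 → max 0.1 km
Site C: residuals Station 0 25.8, Station 1 74.7, Station 2 37.6 → max 74.7 km
Site D: residuals Station 0 56.7, Station 1 83.2, Station 2 47.3 → max 83.2 km
Only Site B has all residuals ≈ 0.

Site B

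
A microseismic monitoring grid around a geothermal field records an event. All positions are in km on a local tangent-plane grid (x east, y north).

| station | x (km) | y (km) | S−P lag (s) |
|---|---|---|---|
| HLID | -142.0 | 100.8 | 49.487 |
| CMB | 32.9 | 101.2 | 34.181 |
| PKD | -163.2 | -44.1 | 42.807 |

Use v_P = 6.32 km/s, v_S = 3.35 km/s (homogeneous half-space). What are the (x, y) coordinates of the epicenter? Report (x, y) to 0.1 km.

(132.0, -121.4)

Distance from S−P lag: d = Δt · v_P v_S / (v_P − v_S) = Δt · (6.32·3.35)/(6.32−3.35) ≈ 7.1286·Δt.
So d_HLID = 352.77, d_CMB = 243.66, d_PKD = 305.15 km.
Circle about each station: (x + 142.0)² + (y − 100.8)² = 352.77²; (x − 32.9)² + (y − 101.2)² = 243.66²; (x + 163.2)² + (y + 44.1)² = 305.15².
Subtracting the HLID equation from the CMB and PKD equations removes the quadratic terms:
349.8 x + 0.8 y = 46075.69
-42.4 x − 289.8 y = 29584.56
Solving the 2×2 system: x ≈ 132.0, y ≈ -121.4 km.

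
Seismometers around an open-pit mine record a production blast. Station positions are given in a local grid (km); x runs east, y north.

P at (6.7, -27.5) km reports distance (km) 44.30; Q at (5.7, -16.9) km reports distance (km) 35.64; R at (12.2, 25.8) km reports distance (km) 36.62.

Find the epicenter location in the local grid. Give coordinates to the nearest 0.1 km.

-19.8 km east, 8.0 km north

Circle about each station: (x − 6.7)² + (y + 27.5)² = 44.30²; (x − 5.7)² + (y + 16.9)² = 35.64²; (x − 12.2)² + (y − 25.8)² = 36.62².
Subtracting the P equation from the Q and R equations removes the quadratic terms:
-2.0 x + 21.2 y = 209.24
11.0 x + 106.6 y = 634.81
Solving the 2×2 system: x ≈ -19.8, y ≈ 8.0 km.
Check against P (with the unrounded x, y): √((x − 6.7)²+(y + 27.5)²) = 44.31 ≈ 44.30 km. ✓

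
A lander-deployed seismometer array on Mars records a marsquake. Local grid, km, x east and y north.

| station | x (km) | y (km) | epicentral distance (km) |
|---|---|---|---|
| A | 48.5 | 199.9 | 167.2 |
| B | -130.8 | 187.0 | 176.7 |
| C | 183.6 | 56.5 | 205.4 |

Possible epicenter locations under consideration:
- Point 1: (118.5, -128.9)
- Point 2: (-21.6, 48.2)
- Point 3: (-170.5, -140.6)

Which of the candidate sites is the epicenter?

For each candidate, compare |candidate − station| to the reported distance:
Point 1: residuals A 169.0, B 225.7, C 8.9 → max 225.7 km
Point 2: residuals A 0.1, B 0.1, C 0.0 → max 0.1 km
Point 3: residuals A 237.6, B 153.3, C 199.9 → max 237.6 km
Only Point 2 has all residuals ≈ 0.

Point 2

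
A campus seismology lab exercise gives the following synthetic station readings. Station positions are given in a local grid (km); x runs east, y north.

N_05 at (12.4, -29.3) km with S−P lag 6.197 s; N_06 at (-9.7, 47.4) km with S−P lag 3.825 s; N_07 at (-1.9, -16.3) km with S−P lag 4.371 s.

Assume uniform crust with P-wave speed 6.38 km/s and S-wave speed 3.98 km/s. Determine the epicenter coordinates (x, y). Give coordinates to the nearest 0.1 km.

x ≈ -35.1 km, y ≈ 15.9 km

Distance from S−P lag: d = Δt · v_P v_S / (v_P − v_S) = Δt · (6.38·3.98)/(6.38−3.98) ≈ 10.5802·Δt.
So d_N_05 = 65.57, d_N_06 = 40.47, d_N_07 = 46.25 km.
Circle about each station: (x − 12.4)² + (y + 29.3)² = 65.57²; (x + 9.7)² + (y − 47.4)² = 40.47²; (x + 1.9)² + (y + 16.3)² = 46.25².
Subtracting pairs of circle equations eliminates x²+y² and gives linear equations (the radical axes):
-44.2 x + 153.4 y = 3990.20
-28.6 x + 26.0 y = 1417.41
Solving the 2×2 system: x ≈ -35.1, y ≈ 15.9 km.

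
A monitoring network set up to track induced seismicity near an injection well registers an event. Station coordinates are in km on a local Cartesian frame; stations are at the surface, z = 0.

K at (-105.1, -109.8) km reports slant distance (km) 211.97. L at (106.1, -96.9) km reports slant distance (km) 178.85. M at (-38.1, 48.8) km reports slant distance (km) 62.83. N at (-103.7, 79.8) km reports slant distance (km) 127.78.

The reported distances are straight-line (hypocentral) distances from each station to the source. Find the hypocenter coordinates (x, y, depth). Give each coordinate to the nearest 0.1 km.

Each station gives a sphere (x−x_i)² + (y−y_i)² + z² = d_i² (stations at z=0).
Subtracting the K sphere from L and M: z² cancels, leaving linear equations in x and y:
422.4 x + 25.8 y = 10488.73
134.0 x + 317.2 y = 21714.67
Solving: x ≈ 21.197, y ≈ 59.503 km (keep extra digits for the depth step; rounded: 21.2, 59.5).
Then from the K sphere: z² = 211.97² − (x + 105.1)² − (y + 109.8)² with x = 21.197, y = 59.503, so z ≈ 17.800 ≈ 17.8 km.
Check against N (with the unrounded solution): distance 127.78 ≈ 127.78 km. ✓

x ≈ 21.2 km, y ≈ 59.5 km, depth ≈ 17.8 km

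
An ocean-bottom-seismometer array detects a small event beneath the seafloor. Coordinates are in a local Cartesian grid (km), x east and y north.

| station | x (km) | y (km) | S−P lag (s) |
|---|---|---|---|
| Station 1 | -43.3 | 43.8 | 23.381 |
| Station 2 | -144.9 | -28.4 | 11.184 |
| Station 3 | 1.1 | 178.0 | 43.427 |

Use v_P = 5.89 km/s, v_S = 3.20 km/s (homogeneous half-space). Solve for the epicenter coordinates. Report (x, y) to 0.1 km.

x ≈ -118.0 km, y ≈ -102.0 km

Distance from S−P lag: d = Δt · v_P v_S / (v_P − v_S) = Δt · (5.89·3.20)/(5.89−3.20) ≈ 7.0067·Δt.
So d_Station 1 = 163.82, d_Station 2 = 78.36, d_Station 3 = 304.28 km.
Circle about each station: (x + 43.3)² + (y − 43.8)² = 163.82²; (x + 144.9)² + (y + 28.4)² = 78.36²; (x − 1.1)² + (y − 178.0)² = 304.28².
Subtracting the Station 1 equation from the Station 2 and Station 3 equations removes the quadratic terms:
-203.2 x − 144.4 y = 38705.94
88.8 x + 268.4 y = -37857.45
Solving the 2×2 system: x ≈ -118.0, y ≈ -102.0 km.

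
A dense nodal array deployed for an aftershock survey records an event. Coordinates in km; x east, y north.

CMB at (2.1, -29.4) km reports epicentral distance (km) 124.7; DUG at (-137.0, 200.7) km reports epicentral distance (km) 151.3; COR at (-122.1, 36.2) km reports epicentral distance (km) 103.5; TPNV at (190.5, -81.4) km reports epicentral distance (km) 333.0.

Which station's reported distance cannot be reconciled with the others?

Solve using three stations at a time. Using CMB, DUG, COR (subtract circle equations pairwise → linear system) gives (x, y) ≈ (-33.7, 90.1).
Distances from that point to each station vs reported:
  CMB: calculated 124.8 vs reported 124.7 → residual 0.1 km
  DUG: calculated 151.3 vs reported 151.3 → residual 0.0 km
  COR: calculated 103.6 vs reported 103.5 → residual 0.1 km
  TPNV: calculated 282.3 vs reported 333.0 → residual 50.7 km
CMB, DUG, COR are mutually consistent (residuals ≈ 0); TPNV is off by 50.7 km.

TPNV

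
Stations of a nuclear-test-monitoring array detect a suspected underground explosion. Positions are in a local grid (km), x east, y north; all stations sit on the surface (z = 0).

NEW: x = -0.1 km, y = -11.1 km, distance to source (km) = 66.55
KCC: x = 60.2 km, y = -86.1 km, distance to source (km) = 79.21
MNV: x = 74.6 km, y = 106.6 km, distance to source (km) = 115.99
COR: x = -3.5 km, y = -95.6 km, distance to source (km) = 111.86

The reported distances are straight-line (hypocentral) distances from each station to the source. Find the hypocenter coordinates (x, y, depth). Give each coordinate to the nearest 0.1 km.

x ≈ 65.0 km, y ≈ -8.2 km, depth ≈ 13.5 km

Each station gives a sphere (x−x_i)² + (y−y_i)² + z² = d_i² (stations at z=0).
Subtracting the NEW sphere from KCC and MNV: z² cancels, leaving linear equations in x and y:
120.6 x − 150.0 y = 9068.71
149.4 x + 235.4 y = 7780.72
Solving: x ≈ 64.999, y ≈ -8.199 km (keep extra digits for the depth step; rounded: 65.0, -8.2).
Then from the NEW sphere: z² = 66.55² − (x + 0.1)² − (y + 11.1)² with x = 64.999, y = -8.199, so z ≈ 13.513 ≈ 13.5 km.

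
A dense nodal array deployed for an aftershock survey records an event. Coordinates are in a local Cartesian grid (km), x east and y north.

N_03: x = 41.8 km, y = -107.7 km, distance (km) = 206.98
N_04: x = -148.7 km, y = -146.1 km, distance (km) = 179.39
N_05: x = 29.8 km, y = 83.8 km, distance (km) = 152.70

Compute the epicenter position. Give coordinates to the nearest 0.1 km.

-113.0 km east, 29.7 km north

Circle about each station: (x − 41.8)² + (y + 107.7)² = 206.98²; (x + 148.7)² + (y + 146.1)² = 179.39²; (x − 29.8)² + (y − 83.8)² = 152.70².
Subtracting the N_03 equation from the N_04 and N_05 equations removes the quadratic terms:
-381.0 x − 76.8 y = 40770.32
-24.0 x + 383.0 y = 14087.38
Solving the 2×2 system: x ≈ -113.0, y ≈ 29.7 km.
Check against N_03 (with the unrounded x, y): √((x − 41.8)²+(y + 107.7)²) = 206.98 ≈ 206.98 km. ✓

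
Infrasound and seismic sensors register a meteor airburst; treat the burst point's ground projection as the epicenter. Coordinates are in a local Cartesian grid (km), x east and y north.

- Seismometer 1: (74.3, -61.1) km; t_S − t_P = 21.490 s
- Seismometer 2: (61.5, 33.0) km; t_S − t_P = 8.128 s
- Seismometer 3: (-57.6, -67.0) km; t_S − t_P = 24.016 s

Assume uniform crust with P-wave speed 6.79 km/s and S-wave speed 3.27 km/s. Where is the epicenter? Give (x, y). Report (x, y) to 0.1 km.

(20.0, 63.1)

Distance from S−P lag: d = Δt · v_P v_S / (v_P − v_S) = Δt · (6.79·3.27)/(6.79−3.27) ≈ 6.3078·Δt.
So d_Seismometer 1 = 135.55, d_Seismometer 2 = 51.27, d_Seismometer 3 = 151.49 km.
Circle about each station: (x − 74.3)² + (y + 61.1)² = 135.55²; (x − 61.5)² + (y − 33.0)² = 51.27²; (x + 57.6)² + (y + 67.0)² = 151.49².
Subtracting the Seismometer 1 equation from the Seismometer 2 and Seismometer 3 equations removes the quadratic terms:
-25.6 x + 188.2 y = 11362.74
-263.8 x − 11.8 y = -6022.36
Solving the 2×2 system: x ≈ 20.0, y ≈ 63.1 km.
Check against Seismometer 1 (with the unrounded x, y): √((x − 74.3)²+(y + 61.1)²) = 135.55 ≈ 135.55 km. ✓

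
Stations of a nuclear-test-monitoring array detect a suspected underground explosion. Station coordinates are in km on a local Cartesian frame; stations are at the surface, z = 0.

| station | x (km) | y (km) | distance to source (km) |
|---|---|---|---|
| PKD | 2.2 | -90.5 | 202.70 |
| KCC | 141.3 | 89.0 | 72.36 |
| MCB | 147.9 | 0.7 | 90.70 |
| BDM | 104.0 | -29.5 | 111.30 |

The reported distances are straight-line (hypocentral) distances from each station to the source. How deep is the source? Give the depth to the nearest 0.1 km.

Each station gives a sphere (x−x_i)² + (y−y_i)² + z² = d_i² (stations at z=0).
Subtracting the PKD sphere from KCC and MCB: z² cancels, leaving linear equations in x and y:
278.2 x + 359.0 y = 55542.92
291.4 x + 182.4 y = 46540.61
Solving: x ≈ 122.094, y ≈ 60.102 km (keep extra digits for the depth step; rounded: 122.1, 60.1).
Then from the PKD sphere: z² = 202.70² − (x − 2.2)² − (y + 90.5)² with x = 122.094, y = 60.102, so z ≈ 63.496 ≈ 63.5 km.

z ≈ 63.5 km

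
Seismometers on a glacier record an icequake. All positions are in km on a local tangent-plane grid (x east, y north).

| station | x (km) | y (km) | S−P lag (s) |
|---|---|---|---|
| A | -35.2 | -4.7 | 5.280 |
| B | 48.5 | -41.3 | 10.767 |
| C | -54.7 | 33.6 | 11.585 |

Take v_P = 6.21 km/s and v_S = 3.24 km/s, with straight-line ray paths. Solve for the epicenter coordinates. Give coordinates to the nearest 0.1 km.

x ≈ -24.4 km, y ≈ -38.8 km

Distance from S−P lag: d = Δt · v_P v_S / (v_P − v_S) = Δt · (6.21·3.24)/(6.21−3.24) ≈ 6.7745·Δt.
So d_A = 35.77, d_B = 72.94, d_C = 78.48 km.
Circle about each station: (x + 35.2)² + (y + 4.7)² = 35.77²; (x − 48.5)² + (y + 41.3)² = 72.94²; (x + 54.7)² + (y − 33.6)² = 78.48².
Subtracting the A equation from the B and C equations removes the quadratic terms:
167.4 x − 73.2 y = -1243.94
-39.0 x + 76.6 y = -2019.70
Solving the 2×2 system: x ≈ -24.4, y ≈ -38.8 km.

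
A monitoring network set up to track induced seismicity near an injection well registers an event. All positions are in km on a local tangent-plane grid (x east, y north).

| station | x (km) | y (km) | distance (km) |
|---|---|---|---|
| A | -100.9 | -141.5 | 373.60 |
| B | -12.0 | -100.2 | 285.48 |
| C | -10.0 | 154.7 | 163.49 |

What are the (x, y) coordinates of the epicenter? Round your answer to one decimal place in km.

(152.1, 133.4)

Circle about each station: (x + 100.9)² + (y + 141.5)² = 373.60²; (x + 12.0)² + (y + 100.2)² = 285.48²; (x + 10.0)² + (y − 154.7)² = 163.49².
Subtracting the A equation from the B and C equations removes the quadratic terms:
177.8 x + 82.6 y = 38059.11
181.8 x + 592.4 y = 106677.01
Solving the 2×2 system: x ≈ 152.1, y ≈ 133.4 km.
Check against A (with the unrounded x, y): √((x + 100.9)²+(y + 141.5)²) = 373.59 ≈ 373.60 km. ✓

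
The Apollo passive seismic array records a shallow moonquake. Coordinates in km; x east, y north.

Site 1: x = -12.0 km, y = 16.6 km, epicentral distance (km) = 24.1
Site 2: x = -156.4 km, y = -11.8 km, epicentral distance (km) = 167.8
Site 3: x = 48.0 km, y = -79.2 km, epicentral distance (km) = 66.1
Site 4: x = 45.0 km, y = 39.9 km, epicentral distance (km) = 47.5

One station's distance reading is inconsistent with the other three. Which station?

Site 3

Solve using three stations at a time. Using Site 1, Site 2, Site 4 (subtract circle equations pairwise → linear system) gives (x, y) ≈ (10.3, 7.5).
Distances from that point to each station vs reported:
  Site 1: calculated 24.1 vs reported 24.1 → residual 0.0 km
  Site 2: calculated 167.8 vs reported 167.8 → residual 0.0 km
  Site 3: calculated 94.6 vs reported 66.1 → residual 28.5 km
  Site 4: calculated 47.5 vs reported 47.5 → residual 0.0 km
Site 1, Site 2, Site 4 are mutually consistent (residuals ≈ 0); Site 3 is off by 28.5 km.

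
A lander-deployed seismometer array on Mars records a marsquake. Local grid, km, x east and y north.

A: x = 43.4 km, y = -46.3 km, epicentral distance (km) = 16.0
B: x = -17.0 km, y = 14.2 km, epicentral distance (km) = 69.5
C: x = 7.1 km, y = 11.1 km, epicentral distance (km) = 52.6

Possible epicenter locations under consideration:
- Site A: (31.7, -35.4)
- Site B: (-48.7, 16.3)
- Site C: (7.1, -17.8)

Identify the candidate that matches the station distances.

Site A

For each candidate, compare |candidate − station| to the reported distance:
Site A: residuals A 0.0, B 0.0, C 0.0 → max 0.0 km
Site B: residuals A 95.4, B 37.7, C 3.4 → max 95.4 km
Site C: residuals A 30.2, B 29.4, C 23.7 → max 30.2 km
Only Site A has all residuals ≈ 0.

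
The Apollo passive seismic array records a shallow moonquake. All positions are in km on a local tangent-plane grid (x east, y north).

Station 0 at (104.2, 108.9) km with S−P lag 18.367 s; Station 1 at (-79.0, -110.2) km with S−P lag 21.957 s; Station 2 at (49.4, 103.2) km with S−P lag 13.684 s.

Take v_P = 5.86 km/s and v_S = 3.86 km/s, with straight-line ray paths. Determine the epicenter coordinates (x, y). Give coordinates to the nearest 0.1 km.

Distance from S−P lag: d = Δt · v_P v_S / (v_P − v_S) = Δt · (5.86·3.86)/(5.86−3.86) ≈ 11.3098·Δt.
So d_Station 0 = 207.73, d_Station 1 = 248.33, d_Station 2 = 154.76 km.
Circle about each station: (x − 104.2)² + (y − 108.9)² = 207.73²; (x + 79.0)² + (y + 110.2)² = 248.33²; (x − 49.4)² + (y − 103.2)² = 154.76².
Subtracting pairs of circle equations eliminates x²+y² and gives linear equations (the radical axes):
-366.4 x − 438.2 y = -22847.85
-109.6 x − 11.4 y = 9574.85
Solving the 2×2 system: x ≈ -101.6, y ≈ 137.1 km.

(-101.6, 137.1)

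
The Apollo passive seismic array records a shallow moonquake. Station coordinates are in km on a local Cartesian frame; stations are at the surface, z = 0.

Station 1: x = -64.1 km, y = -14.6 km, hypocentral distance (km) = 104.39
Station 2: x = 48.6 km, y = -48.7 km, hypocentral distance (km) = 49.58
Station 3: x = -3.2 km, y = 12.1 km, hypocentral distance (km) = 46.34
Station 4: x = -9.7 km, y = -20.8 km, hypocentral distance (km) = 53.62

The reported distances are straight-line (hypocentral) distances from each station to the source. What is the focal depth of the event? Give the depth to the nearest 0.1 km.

z ≈ 14.0 km

Each station gives a sphere (x−x_i)² + (y−y_i)² + z² = d_i² (stations at z=0).
Subtracting the Station 1 sphere from Station 2 and Station 3: z² cancels, leaving linear equations in x and y:
225.4 x − 68.2 y = 8850.78
121.8 x + 53.4 y = 4584.56
Solving: x ≈ 38.603, y ≈ -2.196 km (keep extra digits for the depth step; rounded: 38.6, -2.2).
Then from the Station 1 sphere: z² = 104.39² − (x + 64.1)² − (y + 14.6)² with x = 38.603, y = -2.196, so z ≈ 13.982 ≈ 14.0 km.
Check against Station 4 (with the unrounded solution): distance 53.62 ≈ 53.62 km. ✓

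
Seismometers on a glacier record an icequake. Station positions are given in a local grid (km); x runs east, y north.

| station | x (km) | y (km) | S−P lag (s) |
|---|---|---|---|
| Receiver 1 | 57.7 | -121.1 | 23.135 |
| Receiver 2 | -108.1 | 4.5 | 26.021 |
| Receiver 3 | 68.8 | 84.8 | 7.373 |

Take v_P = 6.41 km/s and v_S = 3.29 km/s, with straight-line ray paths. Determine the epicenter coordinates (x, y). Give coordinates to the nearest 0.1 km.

(65.1, 35.1)

Distance from S−P lag: d = Δt · v_P v_S / (v_P − v_S) = Δt · (6.41·3.29)/(6.41−3.29) ≈ 6.7593·Δt.
So d_Receiver 1 = 156.38, d_Receiver 2 = 175.88, d_Receiver 3 = 49.84 km.
Circle about each station: (x − 57.7)² + (y + 121.1)² = 156.38²; (x + 108.1)² + (y − 4.5)² = 175.88²; (x − 68.8)² + (y − 84.8)² = 49.84².
Subtracting the Receiver 1 equation from the Receiver 2 and Receiver 3 equations removes the quadratic terms:
-331.6 x + 251.2 y = -12767.71
22.2 x + 411.8 y = 15900.66
Solving the 2×2 system: x ≈ 65.1, y ≈ 35.1 km.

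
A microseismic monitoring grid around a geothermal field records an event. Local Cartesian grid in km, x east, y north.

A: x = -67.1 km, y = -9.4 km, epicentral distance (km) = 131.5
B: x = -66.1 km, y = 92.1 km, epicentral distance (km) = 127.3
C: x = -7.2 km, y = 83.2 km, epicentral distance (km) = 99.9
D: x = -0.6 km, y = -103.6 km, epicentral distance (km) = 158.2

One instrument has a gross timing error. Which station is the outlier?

Solve using three stations at a time. Using A, B, D (subtract circle equations pairwise → linear system) gives (x, y) ≈ (52.5, 45.5).
Distances from that point to each station vs reported:
  A: calculated 131.6 vs reported 131.5 → residual 0.1 km
  B: calculated 127.4 vs reported 127.3 → residual 0.1 km
  C: calculated 70.6 vs reported 99.9 → residual 29.3 km
  D: calculated 158.3 vs reported 158.2 → residual 0.1 km
A, B, D are mutually consistent (residuals ≈ 0); C is off by 29.3 km.

C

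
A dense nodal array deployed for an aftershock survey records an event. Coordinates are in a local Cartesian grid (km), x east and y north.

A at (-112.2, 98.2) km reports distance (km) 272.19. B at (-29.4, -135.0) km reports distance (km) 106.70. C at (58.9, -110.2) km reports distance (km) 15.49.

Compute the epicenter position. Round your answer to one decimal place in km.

72.1 km east, -102.1 km north

Circle about each station: (x + 112.2)² + (y − 98.2)² = 272.19²; (x + 29.4)² + (y + 135.0)² = 106.70²; (x − 58.9)² + (y + 110.2)² = 15.49².
Subtracting the A equation from the B and C equations removes the quadratic terms:
165.6 x − 466.4 y = 59559.79
342.2 x − 416.8 y = 67228.63
Solving the 2×2 system: x ≈ 72.1, y ≈ -102.1 km.
Check against A (with the unrounded x, y): √((x + 112.2)²+(y − 98.2)²) = 272.19 ≈ 272.19 km. ✓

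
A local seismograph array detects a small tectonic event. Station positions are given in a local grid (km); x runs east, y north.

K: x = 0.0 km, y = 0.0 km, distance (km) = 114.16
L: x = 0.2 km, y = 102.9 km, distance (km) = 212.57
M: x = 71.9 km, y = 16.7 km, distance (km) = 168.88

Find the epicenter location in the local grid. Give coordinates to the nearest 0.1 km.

x ≈ -45.5 km, y ≈ -104.7 km

Circle about each station: x² + y² = 114.16²; (x − 0.2)² + (y − 102.9)² = 212.57²; (x − 71.9)² + (y − 16.7)² = 168.88².
Subtracting the K equation from the L and M equations removes the quadratic terms:
0.4 x + 205.8 y = -21565.05
143.8 x + 33.4 y = -10039.45
Solving the 2×2 system: x ≈ -45.5, y ≈ -104.7 km.
Check against K (with the unrounded x, y): √(x²+y²) = 114.16 ≈ 114.16 km. ✓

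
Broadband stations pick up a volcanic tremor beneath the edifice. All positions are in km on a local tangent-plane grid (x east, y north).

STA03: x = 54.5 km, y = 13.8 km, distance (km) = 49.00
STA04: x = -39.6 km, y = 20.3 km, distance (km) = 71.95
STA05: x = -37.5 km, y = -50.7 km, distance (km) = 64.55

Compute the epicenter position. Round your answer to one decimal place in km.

Circle about each station: (x − 54.5)² + (y − 13.8)² = 49.00²; (x + 39.6)² + (y − 20.3)² = 71.95²; (x + 37.5)² + (y + 50.7)² = 64.55².
Subtracting the STA03 equation from the STA04 and STA05 equations removes the quadratic terms:
-188.2 x + 13.0 y = -3956.24
-184.0 x − 129.0 y = -949.65
Solving the 2×2 system: x ≈ 19.6, y ≈ -20.6 km.

19.6 km east, -20.6 km north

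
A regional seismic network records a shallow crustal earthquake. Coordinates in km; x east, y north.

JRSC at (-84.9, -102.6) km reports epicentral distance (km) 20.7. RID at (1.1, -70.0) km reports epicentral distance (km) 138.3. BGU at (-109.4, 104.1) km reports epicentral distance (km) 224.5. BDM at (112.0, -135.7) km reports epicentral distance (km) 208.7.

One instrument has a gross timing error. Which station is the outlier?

Solve using three stations at a time. Using JRSC, BGU, BDM (subtract circle equations pairwise → linear system) gives (x, y) ≈ (-96.1, -120.0).
Distances from that point to each station vs reported:
  JRSC: calculated 20.7 vs reported 20.7 → residual 0.0 km
  RID: calculated 109.3 vs reported 138.3 → residual 29.0 km
  BGU: calculated 224.5 vs reported 224.5 → residual 0.0 km
  BDM: calculated 208.7 vs reported 208.7 → residual 0.0 km
JRSC, BGU, BDM are mutually consistent (residuals ≈ 0); RID is off by 29.0 km.

RID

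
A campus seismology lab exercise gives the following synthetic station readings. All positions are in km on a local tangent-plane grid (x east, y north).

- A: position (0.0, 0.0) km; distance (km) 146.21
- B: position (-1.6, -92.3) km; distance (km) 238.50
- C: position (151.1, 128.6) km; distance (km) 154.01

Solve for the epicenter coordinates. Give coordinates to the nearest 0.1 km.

Circle about each station: x² + y² = 146.21²; (x + 1.6)² + (y + 92.3)² = 238.50²; (x − 151.1)² + (y − 128.6)² = 154.01².
Subtracting pairs of circle equations eliminates x²+y² and gives linear equations (the radical axes):
-3.2 x − 184.6 y = -26983.04
302.2 x + 257.2 y = 37027.45
Solving the 2×2 system: x ≈ -1.9, y ≈ 146.2 km.

(-1.9, 146.2)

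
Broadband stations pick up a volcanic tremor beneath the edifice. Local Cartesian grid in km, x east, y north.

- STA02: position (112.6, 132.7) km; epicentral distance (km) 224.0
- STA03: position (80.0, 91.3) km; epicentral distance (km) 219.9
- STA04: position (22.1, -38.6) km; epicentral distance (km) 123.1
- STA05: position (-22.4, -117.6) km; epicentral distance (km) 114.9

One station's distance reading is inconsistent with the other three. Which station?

STA02

Solve using three stations at a time. Using STA03, STA04, STA05 (subtract circle equations pairwise → linear system) gives (x, y) ≈ (-100.7, -33.8).
Distances from that point to each station vs reported:
  STA02: calculated 270.6 vs reported 224.0 → residual 46.6 km
  STA03: calculated 219.8 vs reported 219.9 → residual 0.1 km
  STA04: calculated 122.9 vs reported 123.1 → residual 0.2 km
  STA05: calculated 114.7 vs reported 114.9 → residual 0.2 km
STA03, STA04, STA05 are mutually consistent (residuals ≈ 0); STA02 is off by 46.6 km.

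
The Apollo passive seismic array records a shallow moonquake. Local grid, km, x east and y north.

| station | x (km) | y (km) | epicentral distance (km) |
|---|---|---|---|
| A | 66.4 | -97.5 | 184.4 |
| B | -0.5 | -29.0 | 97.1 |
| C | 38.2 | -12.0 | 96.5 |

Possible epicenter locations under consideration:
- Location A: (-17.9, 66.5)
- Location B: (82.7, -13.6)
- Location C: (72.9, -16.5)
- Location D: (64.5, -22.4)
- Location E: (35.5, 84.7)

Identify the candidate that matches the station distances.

For each candidate, compare |candidate − station| to the reported distance:
Location A: residuals A 0.0, B 0.0, C 0.0 → max 0.0 km
Location B: residuals A 98.9, B 12.5, C 52.0 → max 98.9 km
Location C: residuals A 103.1, B 22.6, C 61.5 → max 103.1 km
Location D: residuals A 109.3, B 31.8, C 68.2 → max 109.3 km
Location E: residuals A 0.4, B 22.2, C 0.2 → max 22.2 km
Only Location A has all residuals ≈ 0.

Location A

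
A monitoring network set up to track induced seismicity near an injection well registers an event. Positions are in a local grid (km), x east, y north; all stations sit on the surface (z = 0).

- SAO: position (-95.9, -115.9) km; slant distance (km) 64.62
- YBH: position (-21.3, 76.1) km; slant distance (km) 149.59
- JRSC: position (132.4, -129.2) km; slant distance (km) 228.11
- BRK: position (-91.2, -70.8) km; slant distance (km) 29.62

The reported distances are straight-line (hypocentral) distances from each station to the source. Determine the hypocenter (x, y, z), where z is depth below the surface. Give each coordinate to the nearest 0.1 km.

(-82.8, -57.9, 25.3)

Each station gives a sphere (x−x_i)² + (y−y_i)² + z² = d_i² (stations at z=0).
Subtracting the SAO sphere from YBH and JRSC: z² cancels, leaving linear equations in x and y:
149.2 x + 384.0 y = -34586.14
456.6 x − 26.6 y = -36265.65
Solving: x ≈ -82.798, y ≈ -57.897 km (keep extra digits for the depth step; rounded: -82.8, -57.9).
Then from the SAO sphere: z² = 64.62² − (x + 95.9)² − (y + 115.9)² with x = -82.798, y = -57.897, so z ≈ 25.293 ≈ 25.3 km.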